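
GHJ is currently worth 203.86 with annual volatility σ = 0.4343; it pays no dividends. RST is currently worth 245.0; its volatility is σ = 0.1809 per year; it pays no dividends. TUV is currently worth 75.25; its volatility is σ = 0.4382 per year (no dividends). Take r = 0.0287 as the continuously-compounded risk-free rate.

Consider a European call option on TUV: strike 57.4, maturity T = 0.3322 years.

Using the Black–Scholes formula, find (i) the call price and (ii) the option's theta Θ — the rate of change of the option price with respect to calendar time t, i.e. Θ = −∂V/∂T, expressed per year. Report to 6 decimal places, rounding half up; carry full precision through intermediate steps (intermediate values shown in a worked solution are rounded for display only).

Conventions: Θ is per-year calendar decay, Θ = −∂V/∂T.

price = 19.500574
Θ = -6.682003

σ√T = 0.4382·√0.3322 = 0.252564
d₁ = (ln(S/K) + (r+σ²/2)T) / (σ√T) = (ln(75.25/57.4) + (0.0287+0.4382²/2)·0.3322) / 0.252564 = (0.270772 + 0.041429) / 0.252564 = 1.236121
d₂ = d₁ − σ√T = 1.236121 − 0.252564 = 0.983556
e^{−rT} = 0.990511
N(d₁) = 0.891793,  N(d₂) = 0.837333
Call price V = S·N(d₁) − K·e^{−rT}·N(d₂) = 67.107435 − 47.606862 = 19.500574
φ(d₁) = (1/√(2π))·e^{−d₁²/2} = 0.185828
Θ = −S·φ(d₁)·σ/(2√T) − r·K·e^{−rT}·N(d₂) = −5.315686 − 1.366317 = -6.682003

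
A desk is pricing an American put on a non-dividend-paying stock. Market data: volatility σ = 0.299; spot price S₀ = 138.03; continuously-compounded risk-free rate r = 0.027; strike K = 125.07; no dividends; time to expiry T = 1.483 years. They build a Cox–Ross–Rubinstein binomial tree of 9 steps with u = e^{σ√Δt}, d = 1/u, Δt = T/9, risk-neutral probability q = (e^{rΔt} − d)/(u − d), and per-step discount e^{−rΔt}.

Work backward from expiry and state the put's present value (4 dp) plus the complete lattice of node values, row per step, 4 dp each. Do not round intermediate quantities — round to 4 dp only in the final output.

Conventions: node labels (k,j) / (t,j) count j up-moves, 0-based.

params: Δt=0.16478 u=1.12905 d=0.88570 q=0.48802 e^(-rΔt)=0.99556
t_9 payoffs: 78.7711 66.0508 49.8356 29.1655 2.8163 0.0000 0.0000 0.0000 0.0000 0.0000
k=8: node(8,0) S=52.2736 payoff=72.7964 vs cont=72.2412 → 72.7964 [stop]  node(8,1) S=66.6354 payoff=58.4346 vs cont=57.8794 → 58.4346 [stop]  node(8,2) S=84.9430 payoff=40.1270 vs cont=39.5718 → 40.1270 [stop]  node(8,3) S=108.2806 payoff=16.7894 vs cont=16.2342 → 16.7894 [stop]  node(8,4) S=138.0300 payoff=0.0000 vs cont=1.4355 → 1.4355 [wait]  node(8,5) S=175.9529 payoff=0.0000 vs cont=0.0000 → 0.0000 [wait]  node(8,6) S=224.2948 payoff=0.0000 vs cont=0.0000 → 0.0000 [wait]  node(8,7) S=285.9184 payoff=0.0000 vs cont=0.0000 → 0.0000 [wait]  node(8,8) S=364.4727 payoff=0.0000 vs cont=0.0000 → 0.0000 [wait]
k=7: node(7,0) S=59.0192 payoff=66.0508 vs cont=65.4956 → 66.0508 [stop]  node(7,1) S=75.2344 payoff=49.8356 vs cont=49.2804 → 49.8356 [stop]  node(7,2) S=95.9045 payoff=29.1655 vs cont=28.6103 → 29.1655 [stop]  node(7,3) S=122.2537 payoff=2.8163 vs cont=9.2552 → 9.2552 [wait]  node(7,4) S=155.8421 payoff=0.0000 vs cont=0.7317 → 0.7317 [wait]  node(7,5) S=198.6588 payoff=0.0000 vs cont=0.0000 → 0.0000 [wait]  node(7,6) S=253.2390 payoff=0.0000 vs cont=0.0000 → 0.0000 [wait]  node(7,7) S=322.8149 payoff=0.0000 vs cont=0.0000 → 0.0000 [wait]
k=6: node(6,0) S=66.6354 payoff=58.4346 vs cont=57.8794 → 58.4346 [stop]  node(6,1) S=84.9430 payoff=40.1270 vs cont=39.5718 → 40.1270 [stop]  node(6,2) S=108.2806 payoff=16.7894 vs cont=19.3625 → 19.3625 [wait]  node(6,3) S=138.0300 payoff=0.0000 vs cont=5.0729 → 5.0729 [wait]  node(6,4) S=175.9529 payoff=0.0000 vs cont=0.3729 → 0.3729 [wait]  node(6,5) S=224.2948 payoff=0.0000 vs cont=0.0000 → 0.0000 [wait]  node(6,6) S=285.9184 payoff=0.0000 vs cont=0.0000 → 0.0000 [wait]
k=5: node(5,0) S=75.2344 payoff=49.8356 vs cont=49.2804 → 49.8356 [stop]  node(5,1) S=95.9045 payoff=29.1655 vs cont=29.8604 → 29.8604 [wait]  node(5,2) S=122.2537 payoff=2.8163 vs cont=12.3340 → 12.3340 [wait]  node(5,3) S=155.8421 payoff=0.0000 vs cont=2.7669 → 2.7669 [wait]  node(5,4) S=198.6588 payoff=0.0000 vs cont=0.1901 → 0.1901 [wait]  node(5,5) S=253.2390 payoff=0.0000 vs cont=0.0000 → 0.0000 [wait]
k=4: node(4,0) S=84.9430 payoff=40.1270 vs cont=39.9094 → 40.1270 [stop]  node(4,1) S=108.2806 payoff=16.7894 vs cont=21.2126 → 21.2126 [wait]  node(4,2) S=138.0300 payoff=0.0000 vs cont=7.6310 → 7.6310 [wait]  node(4,3) S=175.9529 payoff=0.0000 vs cont=1.5027 → 1.5027 [wait]  node(4,4) S=224.2948 payoff=0.0000 vs cont=0.0969 → 0.0969 [wait]
k=3: node(3,0) S=95.9045 payoff=29.1655 vs cont=30.7593 → 30.7593 [wait]  node(3,1) S=122.2537 payoff=2.8163 vs cont=14.5198 → 14.5198 [wait]  node(3,2) S=155.8421 payoff=0.0000 vs cont=4.6197 → 4.6197 [wait]  node(3,3) S=198.6588 payoff=0.0000 vs cont=0.8130 → 0.8130 [wait]
k=2: node(2,0) S=108.2806 payoff=16.7894 vs cont=22.7328 → 22.7328 [wait]  node(2,1) S=138.0300 payoff=0.0000 vs cont=9.6454 → 9.6454 [wait]  node(2,2) S=175.9529 payoff=0.0000 vs cont=2.7497 → 2.7497 [wait]
k=1: node(1,0) S=122.2537 payoff=2.8163 vs cont=16.2733 → 16.2733 [wait]  node(1,1) S=155.8421 payoff=0.0000 vs cont=6.2523 → 6.2523 [wait]
k=0: node(0,0) S=138.0300 payoff=0.0000 vs cont=11.3324 → 11.3324 [wait]

price = 11.3324
tree:
11.3324
16.2733 6.2523
22.7328 9.6454 2.7497
30.7593 14.5198 4.6197 0.8130
40.1270 21.2126 7.6310 1.5027 0.0969
49.8356 29.8604 12.3340 2.7669 0.1901 0.0000
58.4346 40.1270 19.3625 5.0729 0.3729 0.0000 0.0000
66.0508 49.8356 29.1655 9.2552 0.7317 0.0000 0.0000 0.0000
72.7964 58.4346 40.1270 16.7894 1.4355 0.0000 0.0000 0.0000 0.0000
78.7711 66.0508 49.8356 29.1655 2.8163 0.0000 0.0000 0.0000 0.0000 0.0000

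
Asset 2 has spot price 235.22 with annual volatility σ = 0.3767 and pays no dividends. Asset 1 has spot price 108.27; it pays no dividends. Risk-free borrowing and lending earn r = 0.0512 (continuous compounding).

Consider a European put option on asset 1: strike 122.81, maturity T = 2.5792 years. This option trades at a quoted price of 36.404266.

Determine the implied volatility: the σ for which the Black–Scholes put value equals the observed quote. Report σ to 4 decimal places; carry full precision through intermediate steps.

At σ = 0.5483 the Black–Scholes value reproduces the quote:
σ√T = 0.5483·√2.5792 = 0.880564
d₁ = (ln(S/K) + (r+σ²/2)T) / (σ√T) = (ln(108.27/122.81) + (0.0512+0.5483²/2)·2.5792) / 0.880564 = (-0.126010 + 0.519751) / 0.880564 = 0.447146
d₂ = d₁ − σ√T = 0.447146 − 0.880564 = -0.433417
e^{−rT} = 0.876293
N(−d₁) = 0.327385,  N(−d₂) = 0.667644
V = K·e^{−rT}·N(−d₂) − S·N(−d₁) = 71.850205 − 35.445939 = 36.404266 (equal to the quote); since ∂V/∂σ > 0 for all σ, the implied volatility is unique

sigma = 0.5483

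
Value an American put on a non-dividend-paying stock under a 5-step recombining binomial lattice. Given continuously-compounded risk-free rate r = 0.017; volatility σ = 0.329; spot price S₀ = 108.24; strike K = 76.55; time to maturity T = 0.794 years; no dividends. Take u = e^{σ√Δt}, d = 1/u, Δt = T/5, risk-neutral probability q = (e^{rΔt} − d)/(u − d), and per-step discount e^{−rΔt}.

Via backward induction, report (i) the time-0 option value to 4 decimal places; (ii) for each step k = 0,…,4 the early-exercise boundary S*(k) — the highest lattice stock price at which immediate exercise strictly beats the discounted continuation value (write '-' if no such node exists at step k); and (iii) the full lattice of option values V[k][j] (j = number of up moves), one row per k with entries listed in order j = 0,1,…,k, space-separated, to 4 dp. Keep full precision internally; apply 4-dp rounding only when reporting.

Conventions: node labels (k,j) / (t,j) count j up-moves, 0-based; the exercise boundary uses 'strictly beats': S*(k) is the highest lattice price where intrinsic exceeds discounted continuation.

params: Δt=0.15880 u=1.14009 d=0.87713 q=0.47755 e^(-rΔt)=0.99730
t_5 payoffs: 20.3553 3.5080 0.0000 0.0000 0.0000 0.0000
t_4: node(4,0) S=64.0670 payoff=12.4830 vs cont=12.2767 → 12.4830 [stop]  node(4,1) S=83.2743 payoff=0.0000 vs cont=1.8278 → 1.8278 [wait]  node(4,2) S=108.2400 payoff=0.0000 vs cont=0.0000 → 0.0000 [wait]  node(4,3) S=140.6905 payoff=0.0000 vs cont=0.0000 → 0.0000 [wait]  node(4,4) S=182.8696 payoff=0.0000 vs cont=0.0000 → 0.0000 [wait]  ⇒ S*(4)=64.0670
t_3: node(3,0) S=73.0420 payoff=3.5080 vs cont=7.3747 → 7.3747 [wait]  node(3,1) S=94.9400 payoff=0.0000 vs cont=0.9524 → 0.9524 [wait]  node(3,2) S=123.4031 payoff=0.0000 vs cont=0.0000 → 0.0000 [wait]  node(3,3) S=160.3995 payoff=0.0000 vs cont=0.0000 → 0.0000 [wait]  ⇒ S*(3)=-
t_2: node(2,0) S=83.2743 payoff=0.0000 vs cont=4.2961 → 4.2961 [wait]  node(2,1) S=108.2400 payoff=0.0000 vs cont=0.4962 → 0.4962 [wait]  node(2,2) S=140.6905 payoff=0.0000 vs cont=0.0000 → 0.0000 [wait]  ⇒ S*(2)=-
t_1: node(1,0) S=94.9400 payoff=0.0000 vs cont=2.4748 → 2.4748 [wait]  node(1,1) S=123.4031 payoff=0.0000 vs cont=0.2586 → 0.2586 [wait]  ⇒ S*(1)=-
t_0: node(0,0) S=108.2400 payoff=0.0000 vs cont=1.4126 → 1.4126 [wait]  ⇒ S*(0)=-

price = 1.4126
boundary = - - - - 64.0670
tree:
1.4126
2.4748 0.2586
4.2961 0.4962 0.0000
7.3747 0.9524 0.0000 0.0000
12.4830 1.8278 0.0000 0.0000 0.0000
20.3553 3.5080 0.0000 0.0000 0.0000 0.0000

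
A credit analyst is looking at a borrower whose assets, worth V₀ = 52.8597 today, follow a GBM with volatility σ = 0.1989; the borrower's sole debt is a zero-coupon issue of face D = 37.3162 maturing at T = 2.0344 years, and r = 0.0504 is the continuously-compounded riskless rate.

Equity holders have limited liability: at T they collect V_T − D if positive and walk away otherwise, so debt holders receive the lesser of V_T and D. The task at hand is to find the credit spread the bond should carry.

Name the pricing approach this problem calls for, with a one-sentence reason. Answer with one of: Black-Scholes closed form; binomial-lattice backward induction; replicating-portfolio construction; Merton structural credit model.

Key observation: the question is about default risk generated by asset-value dynamics against a debt face of 37.3162 — the structural framework prices exactly that.

framework: Merton structural credit model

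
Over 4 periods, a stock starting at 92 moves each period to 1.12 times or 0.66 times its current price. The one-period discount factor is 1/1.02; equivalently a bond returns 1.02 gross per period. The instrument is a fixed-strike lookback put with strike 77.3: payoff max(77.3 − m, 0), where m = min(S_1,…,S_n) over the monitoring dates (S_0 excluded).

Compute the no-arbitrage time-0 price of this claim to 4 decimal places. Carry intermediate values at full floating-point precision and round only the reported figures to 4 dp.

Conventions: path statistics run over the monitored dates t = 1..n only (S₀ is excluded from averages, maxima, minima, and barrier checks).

Under the martingale measure an up-move has probability p* = 0.7826; value the claim as the probability-weighted average of per-path payoffs, discounted 4 periods at R = 1.02.
Enumerate all 2^4 = 16 price paths (U = up ×1.12, D = down ×0.66); each path with k up-moves has probability p*^k·(1−p*)^(4−k).
DDDD: m=17.4568, payoff=59.8432, prob=0.002233
UDDD: m=29.6236, payoff=47.6764, prob=0.008040
DUDD: m=29.6236, payoff=47.6764, prob=0.008040
UUDD: m=50.2703, payoff=27.0297, prob=0.028945
DDUD: m=29.6236, payoff=47.6764, prob=0.008040
UDUD: m=50.2703, payoff=27.0297, prob=0.028945
DUUD: m=50.2703, payoff=27.0297, prob=0.028945
UUUD: m=85.3072, payoff=0.0000, prob=0.104202
DDDU: m=26.4496, payoff=50.8504, prob=0.008040
UDDU: m=44.8842, payoff=32.4158, prob=0.028945
DUDU: m=44.8842, payoff=32.4158, prob=0.028945
UUDU: m=76.1672, payoff=1.1328, prob=0.104202
DDUU: m=40.0752, payoff=37.2248, prob=0.028945
UDUU: m=68.0064, payoff=9.2936, prob=0.104202
DUUU: m=60.7200, payoff=16.5800, prob=0.104202
UUUU: m=103.0400, payoff=0.0000, prob=0.375127
Price = Σ prob·payoff / R^4 = 9.807770 / 1.082432 = 9.0609

price = 9.0609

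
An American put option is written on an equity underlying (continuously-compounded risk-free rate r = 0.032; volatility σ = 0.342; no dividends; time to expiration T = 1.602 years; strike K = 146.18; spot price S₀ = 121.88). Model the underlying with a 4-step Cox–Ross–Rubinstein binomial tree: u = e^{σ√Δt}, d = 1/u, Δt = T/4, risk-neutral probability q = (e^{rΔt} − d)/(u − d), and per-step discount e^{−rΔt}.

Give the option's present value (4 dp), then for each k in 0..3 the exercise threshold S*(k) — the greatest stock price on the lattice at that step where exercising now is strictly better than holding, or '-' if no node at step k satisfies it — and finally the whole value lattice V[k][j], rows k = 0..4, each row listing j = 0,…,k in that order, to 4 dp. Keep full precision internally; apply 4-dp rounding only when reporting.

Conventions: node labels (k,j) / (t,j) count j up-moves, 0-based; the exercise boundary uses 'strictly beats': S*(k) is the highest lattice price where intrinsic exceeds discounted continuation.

price = 34.3805
boundary = - - 79.0568 98.1603
tree:
34.3805
49.1942 18.9835
67.1232 30.7649 6.5116
82.5088 48.0197 12.5790 0.0000
94.9002 67.1232 24.3000 0.0000 0.0000

Δt=0.40050, u=1.24164, d=0.80538, q=0.47567, disc=e^(-rΔt)=0.98727
k=4 terminal: V=max(K-S,0) → 94.9002 67.1232 24.3000 0.0000 0.0000
k=3: j=0 S=63.6712 intr=82.5088 cont=80.6473 V=82.5088[EX]; j=1 S=98.1603 intr=48.0197 cont=46.1582 V=48.0197[EX]; j=2 S=151.3314 intr=0.0000 cont=12.5790 V=12.5790[hold]; j=3 S=233.3039 intr=0.0000 cont=0.0000 V=0.0000[hold]  S*(3)=98.1603
k=2: j=0 S=79.0568 intr=67.1232 cont=65.2617 V=67.1232[EX]; j=1 S=121.8800 intr=24.3000 cont=30.7649 V=30.7649[hold]; j=2 S=187.8994 intr=0.0000 cont=6.5116 V=6.5116[hold]  S*(2)=79.0568
k=1: j=0 S=98.1603 intr=48.0197 cont=49.1942 V=49.1942[hold]; j=1 S=151.3314 intr=0.0000 cont=18.9835 V=18.9835[hold]  S*(1)=-
k=0: j=0 S=121.8800 intr=24.3000 cont=34.3805 V=34.3805[hold]  S*(0)=-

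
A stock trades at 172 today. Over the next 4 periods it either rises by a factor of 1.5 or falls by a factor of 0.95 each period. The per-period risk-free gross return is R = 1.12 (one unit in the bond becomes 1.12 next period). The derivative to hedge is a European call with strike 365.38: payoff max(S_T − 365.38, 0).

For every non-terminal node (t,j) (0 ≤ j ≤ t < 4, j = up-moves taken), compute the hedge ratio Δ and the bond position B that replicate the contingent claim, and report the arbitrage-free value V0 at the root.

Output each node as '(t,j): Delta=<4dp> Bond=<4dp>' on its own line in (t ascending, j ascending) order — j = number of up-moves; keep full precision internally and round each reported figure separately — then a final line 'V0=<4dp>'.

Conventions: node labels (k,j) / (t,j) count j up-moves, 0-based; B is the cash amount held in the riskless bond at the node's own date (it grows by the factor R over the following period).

(0,0): Delta=0.3482 Bond=-47.3088
(1,0): Delta=0.1577 Bond=-21.8582
(1,1): Delta=0.6179 Bond=-122.5653
(2,0): Delta=0.0000 Bond=0.0000
(2,1): Delta=0.3810 Bond=-79.2038
(2,2): Delta=0.9533 Bond=-267.0753
(3,0): Delta=0.0000 Bond=0.0000
(3,1): Delta=0.0000 Bond=0.0000
(3,2): Delta=0.9203 Bond=-286.9972
(3,3): Delta=1.0000 Bond=-326.2321
V0=12.5831

No-arbitrage ⇒ martingale measure with p* = (R−d)/(u−d) = 0.3091.
At maturity the claim pays: V(4,0)=0.0000, V(4,1)=0.0000, V(4,2)=0.0000, V(4,3)=186.0950, V(4,4)=505.3700
  t=3,j=0: stock 147.4685 → up 221.2027 (V=0.0000), down 140.0951 (V=0.0000). Price 0.0000; hedge Δ=0.0000, bond B=0.0000.
  t=3,j=1: stock 232.8450 → up 349.2675 (V=0.0000), down 221.2027 (V=0.0000). Price 0.0000; hedge Δ=0.0000, bond B=0.0000.
  t=3,j=2: stock 367.6500 → up 551.4750 (V=186.0950), down 349.2675 (V=0.0000). Price 51.3574; hedge Δ=0.9203, bond B=-286.9972.
  t=3,j=3: stock 580.5000 → up 870.7500 (V=505.3700), down 551.4750 (V=186.0950). Price 254.2679; hedge Δ=1.0000, bond B=-326.2321.
  t=2,j=0: stock 155.2300 → up 232.8450 (V=0.0000), down 147.4685 (V=0.0000). Price 0.0000; hedge Δ=0.0000, bond B=0.0000.
  t=2,j=1: stock 245.1000 → up 367.6500 (V=51.3574), down 232.8450 (V=0.0000). Price 14.1733; hedge Δ=0.3810, bond B=-79.2038.
  t=2,j=2: stock 387.0000 → up 580.5000 (V=254.2679), down 367.6500 (V=51.3574). Price 101.8528; hedge Δ=0.9533, bond B=-267.0753.
  t=1,j=0: stock 163.4000 → up 245.1000 (V=14.1733), down 155.2300 (V=0.0000). Price 3.9115; hedge Δ=0.1577, bond B=-21.8582.
  t=1,j=1: stock 258.0000 → up 387.0000 (V=101.8528), down 245.1000 (V=14.1733). Price 36.8520; hedge Δ=0.6179, bond B=-122.5653.
  t=0,j=0: stock 172.0000 → up 258.0000 (V=36.8520), down 163.4000 (V=3.9115). Price 12.5831; hedge Δ=0.3482, bond B=-47.3088.
Check: Δ(0,0)·S0 + B(0,0) = 12.5831 = V0.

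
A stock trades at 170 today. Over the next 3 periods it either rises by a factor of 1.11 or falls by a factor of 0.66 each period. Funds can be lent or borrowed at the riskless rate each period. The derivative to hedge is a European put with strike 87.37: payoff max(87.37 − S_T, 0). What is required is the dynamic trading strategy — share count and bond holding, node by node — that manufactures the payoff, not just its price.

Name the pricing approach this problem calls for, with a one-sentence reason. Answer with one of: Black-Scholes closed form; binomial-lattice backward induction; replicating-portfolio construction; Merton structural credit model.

framework: replicating-portfolio construction

Key observation: the task asks for the hedge itself — share and bond holdings at every node of the 3-period tree on spot 170 with factors 1.11/0.66 — which is exactly what the replicating-portfolio construction produces.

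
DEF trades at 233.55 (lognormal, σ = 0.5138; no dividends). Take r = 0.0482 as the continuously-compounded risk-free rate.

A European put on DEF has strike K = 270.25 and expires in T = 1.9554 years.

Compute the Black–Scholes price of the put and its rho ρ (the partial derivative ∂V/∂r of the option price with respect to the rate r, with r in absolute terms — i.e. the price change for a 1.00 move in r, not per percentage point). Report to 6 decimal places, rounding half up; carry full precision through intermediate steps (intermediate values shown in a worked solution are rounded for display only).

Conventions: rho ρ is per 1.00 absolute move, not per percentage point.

σ√T = 0.5138·√1.9554 = 0.718475
d₁ = (ln(S/K) + (r+σ²/2)T) / (σ√T) = (ln(233.55/270.25) + (0.0482+0.5138²/2)·1.9554) / 0.718475 = (-0.145951 + 0.352354) / 0.718475 = 0.287278
d₂ = d₁ − σ√T = 0.287278 − 0.718475 = -0.431197
e^{−rT} = 0.910055
N(−d₁) = 0.386950,  N(−d₂) = 0.666837
Put price V = K·e^{−rT}·N(−d₂) − S·N(−d₁) = 164.003569 − 90.372075 = 73.631494
ρ = −K·T·e^{−rT}·N(−d₂) = -320.692578

price = 73.631494
ρ = -320.692578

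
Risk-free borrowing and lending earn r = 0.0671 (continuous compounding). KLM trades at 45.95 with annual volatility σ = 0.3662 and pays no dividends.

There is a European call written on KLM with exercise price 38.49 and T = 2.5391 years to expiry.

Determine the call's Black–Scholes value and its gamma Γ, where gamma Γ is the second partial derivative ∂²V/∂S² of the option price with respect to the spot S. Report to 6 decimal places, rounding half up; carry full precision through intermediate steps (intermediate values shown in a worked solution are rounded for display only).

σ√T = 0.3662·√2.5391 = 0.583523
d₁ = (ln(S/K) + (r+σ²/2)T) / (σ√T) = (ln(45.95/38.49) + (0.0671+0.3662²/2)·2.5391) / 0.583523 = (0.177155 + 0.340623) / 0.583523 = 0.887332
d₂ = d₁ − σ√T = 0.887332 − 0.583523 = 0.303808
e^{−rT} = 0.843350
N(d₁) = 0.812550,  N(d₂) = 0.619363
Call price V = S·N(d₁) − K·e^{−rT}·N(d₂) = 37.336664 − 20.104852 = 17.231813
φ(d₁) = (1/√(2π))·e^{−d₁²/2} = 0.269115
Γ = φ(d₁) / (S·σ·√T) = 0.010037

price = 17.231813
Γ = 0.010037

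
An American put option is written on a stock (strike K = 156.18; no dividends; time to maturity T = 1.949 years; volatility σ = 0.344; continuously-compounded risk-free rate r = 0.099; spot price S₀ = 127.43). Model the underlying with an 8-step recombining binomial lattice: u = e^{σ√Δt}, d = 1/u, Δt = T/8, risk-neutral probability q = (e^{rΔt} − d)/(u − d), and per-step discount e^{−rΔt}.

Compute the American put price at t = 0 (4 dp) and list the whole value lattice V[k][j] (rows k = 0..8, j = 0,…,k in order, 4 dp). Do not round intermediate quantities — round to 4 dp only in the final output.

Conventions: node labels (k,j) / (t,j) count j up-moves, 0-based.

params: Δt=0.24363 u=1.18506 d=0.84384 q=0.52920 e^(-rΔt)=0.97617
t_8 payoffs: 123.4195 110.1722 91.5683 65.4415 28.7500 0.0000 0.0000 0.0000 0.0000
k=7: node(7,0) S=38.8232 payoff=117.3568 vs cont=113.6350 → 117.3568 [stop]  node(7,1) S=54.5219 payoff=101.6581 vs cont=97.9362 → 101.6581 [stop]  node(7,2) S=76.5687 payoff=79.6113 vs cont=75.8895 → 79.6113 [stop]  node(7,3) S=107.5305 payoff=48.6495 vs cont=44.9277 → 48.6495 [stop]  node(7,4) S=151.0121 payoff=5.1679 vs cont=13.2130 → 13.2130 [wait]  node(7,5) S=212.0762 payoff=0.0000 vs cont=0.0000 → 0.0000 [wait]  node(7,6) S=297.8325 payoff=0.0000 vs cont=0.0000 → 0.0000 [wait]  node(7,7) S=418.2658 payoff=0.0000 vs cont=0.0000 → 0.0000 [wait]
k=6: node(6,0) S=46.0078 payoff=110.1722 vs cont=106.4504 → 110.1722 [stop]  node(6,1) S=64.6117 payoff=91.5683 vs cont=87.8465 → 91.5683 [stop]  node(6,2) S=90.7385 payoff=65.4415 vs cont=61.7197 → 65.4415 [stop]  node(6,3) S=127.4300 payoff=28.7500 vs cont=29.1842 → 29.1842 [wait]  node(6,4) S=178.9583 payoff=0.0000 vs cont=6.0725 → 6.0725 [wait]  node(6,5) S=251.3229 payoff=0.0000 vs cont=0.0000 → 0.0000 [wait]  node(6,6) S=352.9492 payoff=0.0000 vs cont=0.0000 → 0.0000 [wait]
k=5: node(5,0) S=54.5219 payoff=101.6581 vs cont=97.9362 → 101.6581 [stop]  node(5,1) S=76.5687 payoff=79.6113 vs cont=75.8895 → 79.6113 [stop]  node(5,2) S=107.5305 payoff=48.6495 vs cont=45.1520 → 48.6495 [stop]  node(5,3) S=151.0121 payoff=5.1679 vs cont=16.5495 → 16.5495 [wait]  node(5,4) S=212.0762 payoff=0.0000 vs cont=2.7908 → 2.7908 [wait]  node(5,5) S=297.8325 payoff=0.0000 vs cont=0.0000 → 0.0000 [wait]
k=4: node(4,0) S=64.6117 payoff=91.5683 vs cont=87.8465 → 91.5683 [stop]  node(4,1) S=90.7385 payoff=65.4415 vs cont=61.7197 → 65.4415 [stop]  node(4,2) S=127.4300 payoff=28.7500 vs cont=30.9078 → 30.9078 [wait]  node(4,3) S=178.9583 payoff=0.0000 vs cont=9.0476 → 9.0476 [wait]  node(4,4) S=251.3229 payoff=0.0000 vs cont=1.2826 → 1.2826 [wait]
k=3: node(3,0) S=76.5687 payoff=79.6113 vs cont=75.8895 → 79.6113 [stop]  node(3,1) S=107.5305 payoff=48.6495 vs cont=46.0424 → 48.6495 [stop]  node(3,2) S=151.0121 payoff=5.1679 vs cont=18.8786 → 18.8786 [wait]  node(3,3) S=212.0762 payoff=0.0000 vs cont=4.8207 → 4.8207 [wait]
k=2: node(2,0) S=90.7385 payoff=65.4415 vs cont=61.7197 → 65.4415 [stop]  node(2,1) S=127.4300 payoff=28.7500 vs cont=32.1109 → 32.1109 [wait]  node(2,2) S=178.9583 payoff=0.0000 vs cont=11.1666 → 11.1666 [wait]
k=1: node(1,0) S=107.5305 payoff=48.6495 vs cont=46.6639 → 48.6495 [stop]  node(1,1) S=151.0121 payoff=5.1679 vs cont=20.5262 → 20.5262 [wait]
k=0: node(0,0) S=127.4300 payoff=28.7500 vs cont=32.9620 → 32.9620 [wait]

price = 32.9620
tree:
32.9620
48.6495 20.5262
65.4415 32.1109 11.1666
79.6113 48.6495 18.8786 4.8207
91.5683 65.4415 30.9078 9.0476 1.2826
101.6581 79.6113 48.6495 16.5495 2.7908 0.0000
110.1722 91.5683 65.4415 29.1842 6.0725 0.0000 0.0000
117.3568 101.6581 79.6113 48.6495 13.2130 0.0000 0.0000 0.0000
123.4195 110.1722 91.5683 65.4415 28.7500 0.0000 0.0000 0.0000 0.0000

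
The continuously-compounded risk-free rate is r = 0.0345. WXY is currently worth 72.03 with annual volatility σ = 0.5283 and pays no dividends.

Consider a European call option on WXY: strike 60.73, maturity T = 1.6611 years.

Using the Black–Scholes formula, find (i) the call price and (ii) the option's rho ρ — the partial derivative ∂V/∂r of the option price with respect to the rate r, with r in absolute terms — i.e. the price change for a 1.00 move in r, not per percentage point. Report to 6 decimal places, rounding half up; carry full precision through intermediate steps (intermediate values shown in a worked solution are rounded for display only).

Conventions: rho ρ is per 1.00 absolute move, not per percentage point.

price = 25.495218
ρ = 47.414867

σ√T = 0.5283·√1.6611 = 0.680892
d₁ = (ln(S/K) + (r+σ²/2)T) / (σ√T) = (ln(72.03/60.73) + (0.0345+0.5283²/2)·1.6611) / 0.680892 = (0.170645 + 0.289115) / 0.680892 = 0.675232
d₂ = d₁ − σ√T = 0.675232 − 0.680892 = -0.005661
e^{−rT} = 0.944303
N(d₁) = 0.750236,  N(d₂) = 0.497742
Call price V = S·N(d₁) − K·e^{−rT}·N(d₂) = 54.039476 − 28.544258 = 25.495218
ρ = K·T·e^{−rT}·N(d₂) = 47.414867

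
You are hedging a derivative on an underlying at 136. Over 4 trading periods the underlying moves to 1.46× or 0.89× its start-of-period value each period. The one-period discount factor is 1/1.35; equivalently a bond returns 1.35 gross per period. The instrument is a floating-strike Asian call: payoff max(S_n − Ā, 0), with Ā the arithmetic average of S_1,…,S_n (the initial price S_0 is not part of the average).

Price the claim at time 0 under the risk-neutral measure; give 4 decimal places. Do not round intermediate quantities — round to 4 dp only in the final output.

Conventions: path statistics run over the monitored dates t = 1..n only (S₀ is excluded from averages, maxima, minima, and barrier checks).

Set p* = 0.8070 (from d < R < u); the path-dependent value is the discounted p*-expectation over all price paths.
Enumerate all 2^4 = 16 price paths (U = up ×1.46, D = down ×0.89); each path with k up-moves has probability p*^k·(1−p*)^(4−k).
DDDD: Ā=102.4927, payoff=0.0000, prob=0.001387
UDDD: Ā=168.1341, payoff=0.0000, prob=0.005800
DUDD: Ā=148.7541, payoff=0.0000, prob=0.005800
UUDD: Ā=244.0236, payoff=0.0000, prob=0.024255
DDUD: Ā=131.5059, payoff=8.4727, prob=0.005800
UDUD: Ā=215.7288, payoff=13.8991, prob=0.024255
DUUD: Ā=196.3488, payoff=33.2791, prob=0.024255
UUUD: Ā=322.1003, payoff=54.5927, prob=0.101430
DDDU: Ā=116.1550, payoff=23.8236, prob=0.005800
UDDU: Ā=190.5464, payoff=39.0815, prob=0.024255
DUDU: Ā=171.1664, payoff=58.4615, prob=0.024255
UUDU: Ā=280.7899, payoff=95.9031, prob=0.101430
DDUU: Ā=153.9182, payoff=75.7097, prob=0.024255
UDUU: Ā=252.4951, payoff=124.1979, prob=0.101430
DUUU: Ā=233.1151, payoff=143.5779, prob=0.101430
UUUU: Ā=382.4135, payoff=235.5323, prob=0.424162
Price = Σ prob·payoff / R^4 = 147.863064 / 3.321506 = 44.5169

price = 44.5169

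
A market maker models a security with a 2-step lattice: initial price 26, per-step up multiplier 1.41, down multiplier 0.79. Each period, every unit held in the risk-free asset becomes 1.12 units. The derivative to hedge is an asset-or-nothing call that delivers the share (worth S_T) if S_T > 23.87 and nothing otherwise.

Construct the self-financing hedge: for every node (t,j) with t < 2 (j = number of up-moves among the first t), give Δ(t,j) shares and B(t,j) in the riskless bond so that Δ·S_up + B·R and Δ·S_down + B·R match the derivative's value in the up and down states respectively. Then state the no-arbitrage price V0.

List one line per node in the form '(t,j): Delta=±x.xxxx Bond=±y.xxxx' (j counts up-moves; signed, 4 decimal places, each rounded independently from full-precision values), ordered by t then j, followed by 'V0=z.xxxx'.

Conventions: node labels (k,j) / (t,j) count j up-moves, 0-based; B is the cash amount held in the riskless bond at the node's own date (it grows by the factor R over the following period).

(0,0): Delta=1.4204 Bond=-13.7602
(1,0): Delta=2.2742 Bond=-32.9486
(1,1): Delta=1.0000 Bond=0.0000
V0=23.1699

Under the risk-neutral measure, an up-move has probability p* = (R−d)/(u−d) = 0.5323 and values discount at R = 1.12.
Terminal payoffs: V(2,0)=0.0000, V(2,1)=28.9614, V(2,2)=51.6906
  t=1,j=0: stock 20.5400 → up 28.9614 (V=28.9614), down 16.2266 (V=0.0000). Price 13.7633; hedge Δ=2.2742, bond B=-32.9486.
  t=1,j=1: stock 36.6600 → up 51.6906 (V=51.6906), down 28.9614 (V=28.9614). Price 36.6600; hedge Δ=1.0000, bond B=0.0000.
  t=0,j=0: stock 26.0000 → up 36.6600 (V=36.6600), down 20.5400 (V=13.7633). Price 23.1699; hedge Δ=1.4204, bond B=-13.7602.
As a check, the time-0 holding Δ(0,0)·S0 + B(0,0) comes to 23.1699 — exactly V0.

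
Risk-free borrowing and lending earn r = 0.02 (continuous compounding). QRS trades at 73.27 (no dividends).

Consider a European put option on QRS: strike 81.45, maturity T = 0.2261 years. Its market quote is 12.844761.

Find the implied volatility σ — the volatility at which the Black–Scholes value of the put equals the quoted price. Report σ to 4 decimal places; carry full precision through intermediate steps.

At σ = 0.5736 the Black–Scholes value reproduces the quote:
σ√T = 0.5736·√0.2261 = 0.272747
d₁ = (ln(S/K) + (r+σ²/2)T) / (σ√T) = (ln(73.27/81.45) + (0.02+0.5736²/2)·0.2261) / 0.272747 = (-0.105838 + 0.041717) / 0.272747 = -0.235093
d₂ = d₁ − σ√T = -0.235093 − 0.272747 = -0.507839
e^{−rT} = 0.995488
N(−d₁) = 0.592932,  N(−d₂) = 0.694217
V = K·e^{−rT}·N(−d₂) − S·N(−d₁) = 56.288857 − 43.444096 = 12.844761 (the observed quote) — the price is monotone increasing in volatility, hence this σ is the only solution

sigma = 0.5736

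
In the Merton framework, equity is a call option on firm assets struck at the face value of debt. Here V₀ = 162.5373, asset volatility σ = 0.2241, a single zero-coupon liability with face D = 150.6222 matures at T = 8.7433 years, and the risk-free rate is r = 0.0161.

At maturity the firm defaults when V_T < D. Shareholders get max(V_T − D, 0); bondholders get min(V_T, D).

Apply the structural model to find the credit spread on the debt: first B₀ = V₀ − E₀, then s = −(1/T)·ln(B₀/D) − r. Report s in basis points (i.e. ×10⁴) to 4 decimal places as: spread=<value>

spread=233.6222

Apply the equity-as-call identities (strike 150.6222, horizon 8.7433 years):
d₁ = [ln(V₀/D) + (r + σ²/2)T] / (σ√T)
   = [ln(162.5373/150.6222) + (0.0161 + 0.5·0.2241²)·8.7433] / (0.2241·√8.7433)
   = [0.076133 + 0.360315] / 0.662643 = 0.658647
d₂ = d₁ − σ√T = 0.658647 − 0.662643 = -0.003996
N(d₁) = 0.744939,  N(d₂) = 0.498406,  e^(−rT) = 0.868692
E₀ = V₀·N(d₁) − D·e^(−rT)·N(d₂)
   = 162.5373·0.744939 − 150.6222·0.868692·0.498406 = 55.866799
B₀ = V₀ − E₀ = 162.5373 − 55.866799 = 106.670501
spread = −(1/T)·ln(B₀/D) − r = −(1/8.7433)·ln(106.670501/150.6222) − 0.0161 = 0.02336222
in basis points: 0.02336222 × 10⁴ = 233.6222 bp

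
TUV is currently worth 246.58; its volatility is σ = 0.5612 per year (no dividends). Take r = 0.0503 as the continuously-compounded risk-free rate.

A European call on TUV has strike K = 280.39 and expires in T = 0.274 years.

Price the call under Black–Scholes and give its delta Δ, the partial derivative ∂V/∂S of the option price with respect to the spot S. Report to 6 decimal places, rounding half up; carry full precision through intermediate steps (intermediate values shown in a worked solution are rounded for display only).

price = 17.837929
Δ = 0.403763

σ√T = 0.5612·√0.274 = 0.293760
d₁ = (ln(S/K) + (r+σ²/2)T) / (σ√T) = (ln(246.58/280.39) + (0.0503+0.5612²/2)·0.274) / 0.293760 = (-0.128495 + 0.056930) / 0.293760 = -0.243618
d₂ = d₁ − σ√T = -0.243618 − 0.293760 = -0.537378
e^{−rT} = 0.986312
N(d₁) = 0.403763,  N(d₂) = 0.295503
Call price V = S·N(d₁) − K·e^{−rT}·N(d₂) = 99.559962 − 81.722032 = 17.837929
Δ = N(d₁) = 0.403763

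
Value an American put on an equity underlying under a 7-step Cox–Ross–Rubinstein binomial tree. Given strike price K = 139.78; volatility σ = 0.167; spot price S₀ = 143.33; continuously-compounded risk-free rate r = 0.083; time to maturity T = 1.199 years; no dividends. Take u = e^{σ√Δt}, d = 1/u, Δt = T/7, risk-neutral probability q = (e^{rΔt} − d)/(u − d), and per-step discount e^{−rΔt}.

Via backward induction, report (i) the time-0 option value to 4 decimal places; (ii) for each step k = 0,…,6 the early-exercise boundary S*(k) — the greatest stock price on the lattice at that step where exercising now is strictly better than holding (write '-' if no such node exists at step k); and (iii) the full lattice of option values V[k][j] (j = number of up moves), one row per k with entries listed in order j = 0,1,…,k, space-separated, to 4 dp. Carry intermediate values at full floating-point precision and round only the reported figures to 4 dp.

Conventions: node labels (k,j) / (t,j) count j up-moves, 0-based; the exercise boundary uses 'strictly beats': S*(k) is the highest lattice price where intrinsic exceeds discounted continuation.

price = 4.8043
boundary = - - 124.8257 116.4896 124.8257 116.4896 124.8257
tree:
4.8043
8.6114 2.2345
14.9543 4.3447 0.7996
23.2904 8.2080 1.7239 0.1668
31.0697 14.9543 3.6468 0.4088 0.0000
38.3295 23.2904 7.5201 1.0021 0.0000 0.0000
45.1045 31.0697 14.9543 2.4565 0.0000 0.0000 0.0000
51.4271 38.3295 23.2904 6.0218 0.0000 0.0000 0.0000 0.0000

params: Δt=0.17129 u=1.07156 d=0.93322 q=0.58623 e^(-rΔt)=0.98588
t_7 payoffs: 51.4271 38.3295 23.2904 6.0218 0.0000 0.0000 0.0000 0.0000
t_6: node(6,0) S=94.6755 payoff=45.1045 vs cont=43.1314 → 45.1045 [stop]  node(6,1) S=108.7103 payoff=31.0697 vs cont=29.0965 → 31.0697 [stop]  node(6,2) S=124.8257 payoff=14.9543 vs cont=12.9812 → 14.9543 [stop]  node(6,3) S=143.3300 payoff=0.0000 vs cont=2.4565 → 2.4565 [wait]  node(6,4) S=164.5774 payoff=0.0000 vs cont=0.0000 → 0.0000 [wait]  node(6,5) S=188.9746 payoff=0.0000 vs cont=0.0000 → 0.0000 [wait]  node(6,6) S=216.9885 payoff=0.0000 vs cont=0.0000 → 0.0000 [wait]  ⇒ S*(6)=124.8257
t_5: node(5,0) S=101.4505 payoff=38.3295 vs cont=36.3564 → 38.3295 [stop]  node(5,1) S=116.4896 payoff=23.2904 vs cont=21.3172 → 23.2904 [stop]  node(5,2) S=133.7582 payoff=6.0218 vs cont=7.5201 → 7.5201 [wait]  node(5,3) S=153.5867 payoff=0.0000 vs cont=1.0021 → 1.0021 [wait]  node(5,4) S=176.3546 payoff=0.0000 vs cont=0.0000 → 0.0000 [wait]  node(5,5) S=202.4977 payoff=0.0000 vs cont=0.0000 → 0.0000 [wait]  ⇒ S*(5)=116.4896
t_4: node(4,0) S=108.7103 payoff=31.0697 vs cont=29.0965 → 31.0697 [stop]  node(4,1) S=124.8257 payoff=14.9543 vs cont=13.8471 → 14.9543 [stop]  node(4,2) S=143.3300 payoff=0.0000 vs cont=3.6468 → 3.6468 [wait]  node(4,3) S=164.5774 payoff=0.0000 vs cont=0.4088 → 0.4088 [wait]  node(4,4) S=188.9746 payoff=0.0000 vs cont=0.0000 → 0.0000 [wait]  ⇒ S*(4)=124.8257
t_3: node(3,0) S=116.4896 payoff=23.2904 vs cont=21.3172 → 23.2904 [stop]  node(3,1) S=133.7582 payoff=6.0218 vs cont=8.2080 → 8.2080 [wait]  node(3,2) S=153.5867 payoff=0.0000 vs cont=1.7239 → 1.7239 [wait]  node(3,3) S=176.3546 payoff=0.0000 vs cont=0.1668 → 0.1668 [wait]  ⇒ S*(3)=116.4896
t_2: node(2,0) S=124.8257 payoff=14.9543 vs cont=14.2447 → 14.9543 [stop]  node(2,1) S=143.3300 payoff=0.0000 vs cont=4.3447 → 4.3447 [wait]  node(2,2) S=164.5774 payoff=0.0000 vs cont=0.7996 → 0.7996 [wait]  ⇒ S*(2)=124.8257
t_1: node(1,0) S=133.7582 payoff=6.0218 vs cont=8.6114 → 8.6114 [wait]  node(1,1) S=153.5867 payoff=0.0000 vs cont=2.2345 → 2.2345 [wait]  ⇒ S*(1)=-
t_0: node(0,0) S=143.3300 payoff=0.0000 vs cont=4.8043 → 4.8043 [wait]  ⇒ S*(0)=-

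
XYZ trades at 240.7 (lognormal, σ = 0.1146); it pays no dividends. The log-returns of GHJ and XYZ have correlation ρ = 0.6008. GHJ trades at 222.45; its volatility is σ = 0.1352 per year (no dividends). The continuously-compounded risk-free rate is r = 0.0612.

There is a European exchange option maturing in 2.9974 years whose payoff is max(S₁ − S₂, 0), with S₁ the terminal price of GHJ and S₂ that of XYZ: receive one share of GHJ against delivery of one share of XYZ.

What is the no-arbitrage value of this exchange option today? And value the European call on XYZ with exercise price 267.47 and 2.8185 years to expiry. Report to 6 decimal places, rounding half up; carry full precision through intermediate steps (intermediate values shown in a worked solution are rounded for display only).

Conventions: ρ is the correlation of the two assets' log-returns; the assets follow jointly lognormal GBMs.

σ_eff = √(σ₁² + σ₂² − 2ρσ₁σ₂) = √(0.1352² + 0.1146² − 2·0.6008·0.1352·0.1146) = 0.113114
d₁ = (ln(S₁/S₂) + (q₂ − q₁ + σ_eff²/2)T) / (σ_eff√T) = (ln(222.45/240.7) + (0.0 − 0.0 + 0.006397)·2.9974) / 0.195834 = -0.304715
d₂ = d₁ − σ_eff√T = -0.304715 − 0.195834 = -0.500549
N(d₁) = 0.380291,  N(d₂) = 0.308344
V = S₁·e^{−q₁T}·N(d₁) − S₂·e^{−q₂T}·N(d₂) = 84.595832 − 74.218454 = 10.377378
[vanilla: XYZ call K=267.47]
σ√T = 0.1146·√2.8185 = 0.192395
d₁ = (ln(S/K) + (r+σ²/2)T) / (σ√T) = (ln(240.7/267.47) + (0.0612+0.1146²/2)·2.8185) / 0.192395 = (-0.105456 + 0.191000) / 0.192395 = 0.444627
d₂ = d₁ − σ√T = 0.444627 − 0.192395 = 0.252232
e^{−rT} = 0.841565
N(d₁) = 0.671705,  N(d₂) = 0.599569
price = S·N(d₁) − K·e^{−rT}·N(d₂) = 161.679500 − 134.959055 = 26.720444

exchange price = 10.377378
price(XYZ call K=267.47) = 26.720444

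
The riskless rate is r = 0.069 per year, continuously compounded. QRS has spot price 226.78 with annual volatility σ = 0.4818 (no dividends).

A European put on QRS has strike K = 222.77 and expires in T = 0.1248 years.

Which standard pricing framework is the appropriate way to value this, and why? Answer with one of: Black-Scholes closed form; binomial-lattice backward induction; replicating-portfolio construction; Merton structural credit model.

Key observation: a European-exercise option on QRS struck at 222.77 — a GBM underlying with constant parameters — admits an analytic price: the data contain no early exercise, no discrete tree, no debt structure.

framework: Black-Scholes closed form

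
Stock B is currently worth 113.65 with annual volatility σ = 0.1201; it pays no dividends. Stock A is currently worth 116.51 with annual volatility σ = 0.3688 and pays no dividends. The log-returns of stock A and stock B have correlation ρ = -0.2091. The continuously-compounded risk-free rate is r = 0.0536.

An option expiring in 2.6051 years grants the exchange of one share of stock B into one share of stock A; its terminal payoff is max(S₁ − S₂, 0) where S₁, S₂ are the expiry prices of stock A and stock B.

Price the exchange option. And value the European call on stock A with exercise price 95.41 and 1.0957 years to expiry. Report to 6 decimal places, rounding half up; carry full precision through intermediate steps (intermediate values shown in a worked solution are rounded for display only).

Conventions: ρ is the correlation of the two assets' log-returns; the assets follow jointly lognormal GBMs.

exchange price = 31.359665
price(stock A call K=95.41) = 32.423633

σ_eff = √(σ₁² + σ₂² − 2ρσ₁σ₂) = √(0.3688² + 0.1201² − 2·-0.2091·0.3688·0.1201) = 0.411048
d₁ = (ln(S₁/S₂) + (q₂ − q₁ + σ_eff²/2)T) / (σ_eff√T) = (ln(116.51/113.65) + (0.0 − 0.0 + 0.084480)·2.6051) / 0.663445 = 0.369184
d₂ = d₁ − σ_eff√T = 0.369184 − 0.663445 = -0.294261
N(d₁) = 0.644005,  N(d₂) = 0.384279
V = S₁·e^{−q₁T}·N(d₁) − S₂·e^{−q₂T}·N(d₂) = 75.032988 − 43.673323 = 31.359665
[vanilla: stock A call K=95.41]
σ√T = 0.3688·√1.0957 = 0.386044
d₁ = (ln(S/K) + (r+σ²/2)T) / (σ√T) = (ln(116.51/95.41) + (0.0536+0.3688²/2)·1.0957) / 0.386044 = (0.199794 + 0.133244) / 0.386044 = 0.862695
d₂ = d₁ − σ√T = 0.862695 − 0.386044 = 0.476651
e^{−rT} = 0.942962
N(d₁) = 0.805847,  N(d₂) = 0.683195
price = S·N(d₁) − K·e^{−rT}·N(d₂) = 93.889283 − 61.465650 = 32.423633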